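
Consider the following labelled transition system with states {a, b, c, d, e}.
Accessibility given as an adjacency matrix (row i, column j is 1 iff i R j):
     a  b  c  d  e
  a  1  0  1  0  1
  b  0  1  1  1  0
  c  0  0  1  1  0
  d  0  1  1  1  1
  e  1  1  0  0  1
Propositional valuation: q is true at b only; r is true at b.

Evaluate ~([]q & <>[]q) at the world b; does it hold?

At b: []q & <>[]q is false, so ~([]q & <>[]q) is true.
  At b: []q is false, <>[]q is false, so []q & <>[]q is false.
    At b: []q requires q at every successor {b, c, d}.
      q fails at c, so []q is false at b.
    At b: <>[]q requires []q at some successor in {b, c, d}.
      At b: []q is false.
      At c: []q is false.
      At d: []q is false.
    So <>[]q is false at b.

Yes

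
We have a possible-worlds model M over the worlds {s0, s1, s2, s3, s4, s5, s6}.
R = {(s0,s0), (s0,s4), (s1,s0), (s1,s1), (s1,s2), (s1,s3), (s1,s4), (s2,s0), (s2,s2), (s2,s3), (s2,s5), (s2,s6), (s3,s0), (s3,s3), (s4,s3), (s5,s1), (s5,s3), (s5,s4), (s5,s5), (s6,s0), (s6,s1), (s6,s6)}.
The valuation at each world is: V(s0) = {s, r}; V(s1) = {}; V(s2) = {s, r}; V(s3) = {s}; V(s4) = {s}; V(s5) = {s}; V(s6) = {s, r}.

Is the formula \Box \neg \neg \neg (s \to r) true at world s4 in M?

Yes

At s4: \Box \neg \neg \neg (s \to r) requires \neg \neg \neg (s \to r) at every successor {s3}.
  At s3: \neg \neg \neg (s \to r) is true.
So \Box \neg \neg \neg (s \to r) is true at s4.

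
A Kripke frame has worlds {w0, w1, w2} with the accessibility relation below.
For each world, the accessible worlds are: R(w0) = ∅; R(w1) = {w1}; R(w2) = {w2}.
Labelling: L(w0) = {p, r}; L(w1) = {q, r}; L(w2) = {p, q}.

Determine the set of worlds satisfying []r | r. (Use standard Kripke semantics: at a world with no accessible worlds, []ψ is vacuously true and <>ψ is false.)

w0, w1

Let φ = []r | r. Evaluate φ at each world:
  w0 (successors ∅): φ is true.
  w1 (successors {w1}): φ is true.
  w2 (successors {w2}): φ is false.
For instance, at w2:
  At w2: []r is false, r is false, so []r | r is false.
    At w2: []r requires r at every successor {w2}.
      r fails at w2, so []r is false at w2.
Satisfying worlds: {w0, w1}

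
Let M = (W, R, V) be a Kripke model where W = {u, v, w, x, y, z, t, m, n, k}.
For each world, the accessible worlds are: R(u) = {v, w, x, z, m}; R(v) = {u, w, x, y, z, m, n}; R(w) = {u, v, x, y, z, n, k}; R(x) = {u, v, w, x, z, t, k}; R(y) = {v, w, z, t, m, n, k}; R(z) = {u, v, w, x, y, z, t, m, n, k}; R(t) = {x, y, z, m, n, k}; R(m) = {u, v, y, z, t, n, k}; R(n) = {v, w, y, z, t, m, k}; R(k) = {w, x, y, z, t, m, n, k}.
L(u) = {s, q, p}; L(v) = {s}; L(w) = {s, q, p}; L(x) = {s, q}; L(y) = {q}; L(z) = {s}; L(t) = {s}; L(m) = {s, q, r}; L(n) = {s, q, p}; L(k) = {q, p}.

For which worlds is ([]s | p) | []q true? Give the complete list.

u, w, n, k

Let φ = ([]s | p) | []q. Evaluate φ at each world:
  u (successors {v, w, x, z, m}): φ is true.
  v (successors {u, w, x, y, z, m, n}): φ is false.
  w (successors {u, v, x, y, z, n, k}): φ is true.
  x (successors {u, v, w, x, z, t, k}): φ is false.
  y (successors {v, w, z, t, m, n, k}): φ is false.
  z (successors {u, v, w, x, y, z, t, m, n, k}): φ is false.
  t (successors {x, y, z, m, n, k}): φ is false.
  m (successors {u, v, y, z, t, n, k}): φ is false.
  n (successors {v, w, y, z, t, m, k}): φ is true.
  k (successors {w, x, y, z, t, m, n, k}): φ is true.
For instance, at t:
  At t: []s | p is false, []q is false, so ([]s | p) | []q is false.
    At t: []s is false, p is false, so []s | p is false.
      At t: []s requires s at every successor {x, y, z, m, n, k}.
        s fails at y, so []s is false at t.
    At t: []q requires q at every successor {x, y, z, m, n, k}.
      q fails at z, so []q is false at t.
Satisfying worlds: {u, w, n, k}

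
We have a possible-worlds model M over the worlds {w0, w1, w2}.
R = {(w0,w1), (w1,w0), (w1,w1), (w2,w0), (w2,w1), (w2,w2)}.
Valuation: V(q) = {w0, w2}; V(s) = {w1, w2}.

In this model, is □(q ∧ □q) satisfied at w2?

At w2: □(q ∧ □q) requires q ∧ □q at every successor {w0, w1, w2}.
  q ∧ □q fails at w0, so □(q ∧ □q) is false at w2.
    At w0: q is true, □q is false, so q ∧ □q is false.
      At w0: □q requires q at every successor {w1}.
        q fails at w1, so □q is false at w0.

No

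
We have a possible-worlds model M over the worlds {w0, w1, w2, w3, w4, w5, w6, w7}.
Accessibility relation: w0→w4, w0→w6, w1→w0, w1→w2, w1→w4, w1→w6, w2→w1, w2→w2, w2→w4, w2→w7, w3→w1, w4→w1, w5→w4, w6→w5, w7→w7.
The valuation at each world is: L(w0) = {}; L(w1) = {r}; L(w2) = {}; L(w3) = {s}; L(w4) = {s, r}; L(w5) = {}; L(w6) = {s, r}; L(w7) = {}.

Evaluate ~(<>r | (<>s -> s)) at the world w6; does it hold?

No

Recall that <>ψ holds at a world iff ψ holds at some accessible world.
At w6: <>r | (<>s -> s) is true, so ~(<>r | (<>s -> s)) is false.
  At w6: <>r is false, <>s -> s is true, so <>r | (<>s -> s) is true.
    At w6: <>r requires r at some successor in {w5}.
      At w5: r is false.
    So <>r is false at w6.
    At w6: <>s is false, s is true, so <>s -> s is true.
      At w6: <>s requires s at some successor in {w5}.
        At w5: s is false.
      So <>s is false at w6.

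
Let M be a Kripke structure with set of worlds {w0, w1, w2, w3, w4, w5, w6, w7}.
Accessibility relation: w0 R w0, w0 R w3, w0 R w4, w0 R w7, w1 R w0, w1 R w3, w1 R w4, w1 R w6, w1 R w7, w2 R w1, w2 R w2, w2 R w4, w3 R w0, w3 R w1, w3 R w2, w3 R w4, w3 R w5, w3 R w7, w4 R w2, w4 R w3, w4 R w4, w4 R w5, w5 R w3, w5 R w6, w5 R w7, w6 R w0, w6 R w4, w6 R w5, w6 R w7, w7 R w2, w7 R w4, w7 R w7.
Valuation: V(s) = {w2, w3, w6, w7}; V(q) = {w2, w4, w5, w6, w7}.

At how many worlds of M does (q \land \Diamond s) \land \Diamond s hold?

5

Let φ = (q \land \Diamond s) \land \Diamond s. Evaluate φ at each world:
  w0 (successors {w0, w3, w4, w7}): φ is false.
  w1 (successors {w0, w3, w4, w6, w7}): φ is false.
  w2 (successors {w1, w2, w4}): φ is true.
  w3 (successors {w0, w1, w2, w4, w5, w7}): φ is false.
  w4 (successors {w2, w3, w4, w5}): φ is true.
  w5 (successors {w3, w6, w7}): φ is true.
  w6 (successors {w0, w4, w5, w7}): φ is true.
  w7 (successors {w2, w4, w7}): φ is true.
For instance, at w5:
  At w5: q \land \Diamond s is true, \Diamond s is true, so (q \land \Diamond s) \land \Diamond s is true.
    At w5: q is true, \Diamond s is true, so q \land \Diamond s is true.
      At w5: \Diamond s requires s at some successor in {w3, w6, w7}.
        s holds at w3, so \Diamond s is true at w5.
    At w5: \Diamond s requires s at some successor in {w3, w6, w7}.
      s holds at w3, so \Diamond s is true at w5.
Satisfying worlds: {w2, w4, w5, w6, w7}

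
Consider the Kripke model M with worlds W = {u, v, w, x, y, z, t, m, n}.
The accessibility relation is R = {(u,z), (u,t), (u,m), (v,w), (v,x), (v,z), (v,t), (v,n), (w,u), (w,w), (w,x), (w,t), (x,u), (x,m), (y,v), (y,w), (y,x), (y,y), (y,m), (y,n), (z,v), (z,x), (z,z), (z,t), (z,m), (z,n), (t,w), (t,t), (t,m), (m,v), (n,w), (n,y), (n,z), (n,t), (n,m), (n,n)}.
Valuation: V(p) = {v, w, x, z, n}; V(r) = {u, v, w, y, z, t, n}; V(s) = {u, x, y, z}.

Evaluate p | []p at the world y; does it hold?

No

Recall that []ψ holds at a world iff ψ holds at every accessible world, and <>ψ holds iff ψ holds at some accessible world.
At y: p is false, []p is false, so p | []p is false.
  At y: []p requires p at every successor {v, w, x, y, m, n}.
    p fails at y, so []p is false at y.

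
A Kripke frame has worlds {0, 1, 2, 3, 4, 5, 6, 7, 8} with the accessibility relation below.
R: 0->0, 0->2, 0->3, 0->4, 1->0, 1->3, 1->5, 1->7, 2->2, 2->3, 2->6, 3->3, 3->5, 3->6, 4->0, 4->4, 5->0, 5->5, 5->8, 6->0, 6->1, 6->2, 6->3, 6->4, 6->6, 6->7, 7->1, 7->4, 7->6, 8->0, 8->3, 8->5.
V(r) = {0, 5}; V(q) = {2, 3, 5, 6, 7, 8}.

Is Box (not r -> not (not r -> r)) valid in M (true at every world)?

Yes

Recall that Box ψ holds at a world iff ψ holds at every accessible world, and Dia ψ holds iff ψ holds at some accessible world.
Let φ = Box (not r -> not (not r -> r)). Evaluate φ at each world:
  0 (successors {0, 2, 3, 4}): φ is true.
  1 (successors {0, 3, 5, 7}): φ is true.
  2 (successors {2, 3, 6}): φ is true.
  3 (successors {3, 5, 6}): φ is true.
  4 (successors {0, 4}): φ is true.
  5 (successors {0, 5, 8}): φ is true.
  6 (successors {0, 1, 2, 3, 4, 6, 7}): φ is true.
  7 (successors {1, 4, 6}): φ is true.
  8 (successors {0, 3, 5}): φ is true.
For instance, at 5:
  At 5: Box (not r -> not (not r -> r)) requires not r -> not (not r -> r) at every successor {0, 5, 8}.
    At 0: not r -> not (not r -> r) is true.
    At 5: not r -> not (not r -> r) is true.
    At 8: not r -> not (not r -> r) is true.
  So Box (not r -> not (not r -> r)) is true at 5.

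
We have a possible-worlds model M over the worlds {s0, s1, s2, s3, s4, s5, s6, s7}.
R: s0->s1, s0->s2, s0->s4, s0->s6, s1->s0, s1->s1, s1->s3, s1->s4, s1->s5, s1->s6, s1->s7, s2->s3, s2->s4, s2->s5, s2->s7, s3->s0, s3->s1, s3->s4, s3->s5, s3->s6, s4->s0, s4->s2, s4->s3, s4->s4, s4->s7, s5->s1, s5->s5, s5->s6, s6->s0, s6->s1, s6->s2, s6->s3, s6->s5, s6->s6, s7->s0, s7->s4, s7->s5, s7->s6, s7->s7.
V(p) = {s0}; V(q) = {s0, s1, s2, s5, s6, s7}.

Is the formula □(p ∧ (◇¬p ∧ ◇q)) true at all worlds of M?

Let φ = □(p ∧ (◇¬p ∧ ◇q)). Evaluate φ at each world:
  s0 (successors {s1, s2, s4, s6}): φ is false.
  s1 (successors {s0, s1, s3, s4, s5, s6, s7}): φ is false.
  s2 (successors {s3, s4, s5, s7}): φ is false.
  s3 (successors {s0, s1, s4, s5, s6}): φ is false.
  s4 (successors {s0, s2, s3, s4, s7}): φ is false.
  s5 (successors {s1, s5, s6}): φ is false.
  s6 (successors {s0, s1, s2, s3, s5, s6}): φ is false.
  s7 (successors {s0, s4, s5, s6, s7}): φ is false.
Detail at s0 (counterexample):
  At s0: □(p ∧ (◇¬p ∧ ◇q)) requires p ∧ (◇¬p ∧ ◇q) at every successor {s1, s2, s4, s6}.
    p ∧ (◇¬p ∧ ◇q) fails at s1, so □(p ∧ (◇¬p ∧ ◇q)) is false at s0.
      At s1: p is false, ◇¬p ∧ ◇q is true, so p ∧ (◇¬p ∧ ◇q) is false.

No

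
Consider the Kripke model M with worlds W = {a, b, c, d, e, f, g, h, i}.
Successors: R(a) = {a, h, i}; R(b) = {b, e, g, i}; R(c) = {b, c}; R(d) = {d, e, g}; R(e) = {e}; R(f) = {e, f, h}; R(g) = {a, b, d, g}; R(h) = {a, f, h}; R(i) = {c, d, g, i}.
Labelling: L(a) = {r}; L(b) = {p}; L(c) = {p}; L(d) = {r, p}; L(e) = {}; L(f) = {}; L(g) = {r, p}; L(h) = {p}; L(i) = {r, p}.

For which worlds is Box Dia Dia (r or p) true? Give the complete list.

Let φ = Box Dia Dia (r or p). Evaluate φ at each world:
  a (successors {a, h, i}): φ is true.
  b (successors {b, e, g, i}): φ is false.
  c (successors {b, c}): φ is true.
  d (successors {d, e, g}): φ is false.
  e (successors {e}): φ is false.
  f (successors {e, f, h}): φ is false.
  g (successors {a, b, d, g}): φ is true.
  h (successors {a, f, h}): φ is true.
  i (successors {c, d, g, i}): φ is true.
For instance, at a:
  At a: Box Dia Dia (r or p) requires Dia Dia (r or p) at every successor {a, h, i}.
      At a: Dia Dia (r or p) requires Dia (r or p) at some successor in {a, h, i}.
        Dia (r or p) holds at a, so Dia Dia (r or p) is true at a.
      At h: Dia Dia (r or p) requires Dia (r or p) at some successor in {a, f, h}.
        Dia (r or p) holds at a, so Dia Dia (r or p) is true at h.
      At i: Dia Dia (r or p) requires Dia (r or p) at some successor in {c, d, g, i}.
        Dia (r or p) holds at c, so Dia Dia (r or p) is true at i.
  So Box Dia Dia (r or p) is true at a.
Satisfying worlds: {a, c, g, h, i}

a, c, g, h, i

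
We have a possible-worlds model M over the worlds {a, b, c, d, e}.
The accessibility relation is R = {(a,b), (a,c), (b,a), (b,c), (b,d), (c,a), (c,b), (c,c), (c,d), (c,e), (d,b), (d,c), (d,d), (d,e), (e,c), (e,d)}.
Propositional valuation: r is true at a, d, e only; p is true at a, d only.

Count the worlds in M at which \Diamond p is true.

Let φ = \Diamond p. Evaluate φ at each world:
  a (successors {b, c}): φ is false.
  b (successors {a, c, d}): φ is true.
  c (successors {a, b, c, d, e}): φ is true.
  d (successors {b, c, d, e}): φ is true.
  e (successors {c, d}): φ is true.
For instance, at d:
  At d: \Diamond p requires p at some successor in {b, c, d, e}.
    p holds at d, so \Diamond p is true at d.
Satisfying worlds: {b, c, d, e}

4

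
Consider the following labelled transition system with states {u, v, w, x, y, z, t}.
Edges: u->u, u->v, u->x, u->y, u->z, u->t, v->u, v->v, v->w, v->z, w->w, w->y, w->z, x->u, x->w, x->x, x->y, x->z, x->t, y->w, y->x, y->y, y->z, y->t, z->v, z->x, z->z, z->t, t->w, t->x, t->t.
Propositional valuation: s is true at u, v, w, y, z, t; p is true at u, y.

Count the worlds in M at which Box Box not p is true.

Let φ = Box Box not p. Evaluate φ at each world:
  u (successors {u, v, x, y, z, t}): φ is false.
  v (successors {u, v, w, z}): φ is false.
  w (successors {w, y, z}): φ is false.
  x (successors {u, w, x, y, z, t}): φ is false.
  y (successors {w, x, y, z, t}): φ is false.
  z (successors {v, x, z, t}): φ is false.
  t (successors {w, x, t}): φ is false.
For instance, at z:
  At z: Box Box not p requires Box not p at every successor {v, x, z, t}.
    Box not p fails at v, so Box Box not p is false at z.
      At v: Box not p requires not p at every successor {u, v, w, z}.
        not p fails at u, so Box not p is false at v.
Satisfying worlds: none.

0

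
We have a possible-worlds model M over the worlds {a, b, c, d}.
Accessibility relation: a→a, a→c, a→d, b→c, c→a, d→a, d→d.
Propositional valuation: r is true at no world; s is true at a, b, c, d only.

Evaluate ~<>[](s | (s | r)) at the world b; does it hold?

At b: <>[](s | (s | r)) is true, so ~<>[](s | (s | r)) is false.
  At b: <>[](s | (s | r)) requires [](s | (s | r)) at some successor in {c}.
    [](s | (s | r)) holds at c, so <>[](s | (s | r)) is true at b.
      At c: [](s | (s | r)) requires s | (s | r) at every successor {a}.
        At a: s | (s | r) is true.
      So [](s | (s | r)) is true at c.

No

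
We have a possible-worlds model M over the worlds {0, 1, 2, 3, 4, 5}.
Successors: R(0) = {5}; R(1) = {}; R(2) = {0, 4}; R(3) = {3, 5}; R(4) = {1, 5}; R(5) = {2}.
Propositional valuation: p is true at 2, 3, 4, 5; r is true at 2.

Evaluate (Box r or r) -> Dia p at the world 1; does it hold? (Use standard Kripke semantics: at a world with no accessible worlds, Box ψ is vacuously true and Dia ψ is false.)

At 1: Box r or r is true, Dia p is false, so (Box r or r) -> Dia p is false.
  At 1: Box r is true, r is false, so Box r or r is true.
    At 1: no accessible worlds, so Box r holds vacuously.
  At 1: no accessible worlds, so Dia p is false.

No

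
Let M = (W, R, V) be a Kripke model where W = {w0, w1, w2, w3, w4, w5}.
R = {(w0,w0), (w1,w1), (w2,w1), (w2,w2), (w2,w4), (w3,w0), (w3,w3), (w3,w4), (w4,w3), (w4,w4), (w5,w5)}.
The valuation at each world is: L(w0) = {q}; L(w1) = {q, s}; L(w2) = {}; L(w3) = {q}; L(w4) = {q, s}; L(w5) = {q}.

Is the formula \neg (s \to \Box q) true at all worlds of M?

No

Recall that \Box ψ holds at a world iff ψ holds at every accessible world, and \Diamond ψ holds iff ψ holds at some accessible world.
Let φ = \neg (s \to \Box q). Evaluate φ at each world:
  w0 (successors {w0}): φ is false.
  w1 (successors {w1}): φ is false.
  w2 (successors {w1, w2, w4}): φ is false.
  w3 (successors {w0, w3, w4}): φ is false.
  w4 (successors {w3, w4}): φ is false.
  w5 (successors {w5}): φ is false.
Detail at w0 (counterexample):
  At w0: s \to \Box q is true, so \neg (s \to \Box q) is false.
    At w0: s is false, \Box q is true, so s \to \Box q is true.
      At w0: \Box q requires q at every successor {w0}.
        At w0: q is true.
      So \Box q is true at w0.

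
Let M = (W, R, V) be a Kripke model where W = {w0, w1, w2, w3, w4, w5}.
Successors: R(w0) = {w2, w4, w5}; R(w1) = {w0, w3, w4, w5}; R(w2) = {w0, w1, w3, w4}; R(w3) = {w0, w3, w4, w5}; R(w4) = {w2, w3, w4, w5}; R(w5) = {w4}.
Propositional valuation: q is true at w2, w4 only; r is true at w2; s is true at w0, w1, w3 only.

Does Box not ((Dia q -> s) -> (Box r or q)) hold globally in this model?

No

Let φ = Box not ((Dia q -> s) -> (Box r or q)). Evaluate φ at each world:
  w0 (successors {w2, w4, w5}): φ is false.
  w1 (successors {w0, w3, w4, w5}): φ is false.
  w2 (successors {w0, w1, w3, w4}): φ is false.
  w3 (successors {w0, w3, w4, w5}): φ is false.
  w4 (successors {w2, w3, w4, w5}): φ is false.
  w5 (successors {w4}): φ is false.
Detail at w0 (counterexample):
  At w0: Box not ((Dia q -> s) -> (Box r or q)) requires not ((Dia q -> s) -> (Box r or q)) at every successor {w2, w4, w5}.
    not ((Dia q -> s) -> (Box r or q)) fails at w2, so Box not ((Dia q -> s) -> (Box r or q)) is false at w0.
      At w2: (Dia q -> s) -> (Box r or q) is true, so not ((Dia q -> s) -> (Box r or q)) is false.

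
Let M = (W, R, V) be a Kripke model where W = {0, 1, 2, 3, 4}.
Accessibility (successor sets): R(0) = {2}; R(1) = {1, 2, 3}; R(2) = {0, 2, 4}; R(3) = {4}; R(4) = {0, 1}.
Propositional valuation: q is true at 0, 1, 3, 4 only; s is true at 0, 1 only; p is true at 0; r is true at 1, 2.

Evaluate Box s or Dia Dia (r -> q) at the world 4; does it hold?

Yes

Recall that Box ψ holds at a world iff ψ holds at every accessible world, and Dia ψ holds iff ψ holds at some accessible world.
At 4: Box s is true, Dia Dia (r -> q) is true, so Box s or Dia Dia (r -> q) is true.
  At 4: Box s requires s at every successor {0, 1}.
    At 0: s is true.
    At 1: s is true.
  So Box s is true at 4.
  At 4: Dia Dia (r -> q) requires Dia (r -> q) at some successor in {0, 1}.
    Dia (r -> q) holds at 1, so Dia Dia (r -> q) is true at 4.
      At 1: Dia (r -> q) requires r -> q at some successor in {1, 2, 3}.
        r -> q holds at 1, so Dia (r -> q) is true at 1.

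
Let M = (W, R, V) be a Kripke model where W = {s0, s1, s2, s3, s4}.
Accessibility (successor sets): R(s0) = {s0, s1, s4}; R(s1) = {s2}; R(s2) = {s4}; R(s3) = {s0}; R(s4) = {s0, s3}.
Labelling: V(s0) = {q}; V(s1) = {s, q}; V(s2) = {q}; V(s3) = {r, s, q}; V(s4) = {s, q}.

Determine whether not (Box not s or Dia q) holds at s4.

At s4: Box not s or Dia q is true, so not (Box not s or Dia q) is false.
  At s4: Box not s is false, Dia q is true, so Box not s or Dia q is true.
    At s4: Box not s requires not s at every successor {s0, s3}.
      not s fails at s3, so Box not s is false at s4.
    At s4: Dia q requires q at some successor in {s0, s3}.
      q holds at s0, so Dia q is true at s4.

No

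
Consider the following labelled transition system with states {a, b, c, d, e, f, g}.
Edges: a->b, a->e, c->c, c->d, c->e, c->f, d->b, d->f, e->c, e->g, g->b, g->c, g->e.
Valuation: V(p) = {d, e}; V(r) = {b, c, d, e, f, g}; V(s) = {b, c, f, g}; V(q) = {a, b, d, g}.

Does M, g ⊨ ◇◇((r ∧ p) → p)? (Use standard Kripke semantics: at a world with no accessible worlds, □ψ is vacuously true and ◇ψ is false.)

At g: ◇◇((r ∧ p) → p) requires ◇((r ∧ p) → p) at some successor in {b, c, e}.
  ◇((r ∧ p) → p) holds at c, so ◇◇((r ∧ p) → p) is true at g.
    At c: ◇((r ∧ p) → p) requires (r ∧ p) → p at some successor in {c, d, e, f}.
      (r ∧ p) → p holds at c, so ◇((r ∧ p) → p) is true at c.

Yes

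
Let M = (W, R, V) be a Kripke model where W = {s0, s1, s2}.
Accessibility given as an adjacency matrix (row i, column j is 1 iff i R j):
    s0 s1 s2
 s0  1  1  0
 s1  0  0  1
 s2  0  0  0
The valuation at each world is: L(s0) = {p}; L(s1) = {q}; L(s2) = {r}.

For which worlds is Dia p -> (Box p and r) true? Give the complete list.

Let φ = Dia p -> (Box p and r). Evaluate φ at each world:
  s0 (successors {s0, s1}): φ is false.
  s1 (successors {s2}): φ is true.
  s2 (successors ∅): φ is true.
For instance, at s1:
  At s1: Dia p is false, Box p and r is false, so Dia p -> (Box p and r) is true.
    At s1: Dia p requires p at some successor in {s2}.
      At s2: p is false.
    So Dia p is false at s1.
    At s1: Box p is false, r is false, so Box p and r is false.
      At s1: Box p requires p at every successor {s2}.
        p fails at s2, so Box p is false at s1.
Satisfying worlds: {s1, s2}

s1, s2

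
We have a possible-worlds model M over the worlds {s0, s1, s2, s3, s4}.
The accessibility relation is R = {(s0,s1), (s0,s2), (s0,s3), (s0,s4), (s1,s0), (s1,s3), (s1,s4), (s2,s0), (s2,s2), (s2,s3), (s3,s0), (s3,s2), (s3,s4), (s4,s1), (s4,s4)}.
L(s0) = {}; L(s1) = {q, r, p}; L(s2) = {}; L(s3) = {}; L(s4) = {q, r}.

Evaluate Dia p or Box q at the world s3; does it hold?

At s3: Dia p is false, Box q is false, so Dia p or Box q is false.
  At s3: Dia p requires p at some successor in {s0, s2, s4}.
    At s0: p is false.
    At s2: p is false.
    At s4: p is false.
  So Dia p is false at s3.
  At s3: Box q requires q at every successor {s0, s2, s4}.
    q fails at s0, so Box q is false at s3.

No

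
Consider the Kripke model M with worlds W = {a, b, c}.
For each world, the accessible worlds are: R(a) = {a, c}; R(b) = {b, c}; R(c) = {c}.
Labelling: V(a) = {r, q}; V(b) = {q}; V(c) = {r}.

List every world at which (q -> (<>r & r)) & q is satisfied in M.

Let φ = (q -> (<>r & r)) & q. Evaluate φ at each world:
  a (successors {a, c}): φ is true.
  b (successors {b, c}): φ is false.
  c (successors {c}): φ is false.
For instance, at c:
  At c: q -> (<>r & r) is true, q is false, so (q -> (<>r & r)) & q is false.
    At c: q is false, <>r & r is true, so q -> (<>r & r) is true.
      At c: <>r is true, r is true, so <>r & r is true.
Satisfying worlds: {a}

a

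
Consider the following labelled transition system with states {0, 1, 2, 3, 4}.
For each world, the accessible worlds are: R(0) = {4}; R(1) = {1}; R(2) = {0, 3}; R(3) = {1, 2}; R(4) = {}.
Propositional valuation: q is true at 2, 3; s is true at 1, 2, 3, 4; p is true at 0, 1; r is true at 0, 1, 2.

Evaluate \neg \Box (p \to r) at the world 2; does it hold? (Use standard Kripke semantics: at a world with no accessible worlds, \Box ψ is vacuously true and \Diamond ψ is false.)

No

Recall that \Box ψ holds at a world iff ψ holds at every accessible world, and \Diamond ψ holds iff ψ holds at some accessible world.
At 2: \Box (p \to r) is true, so \neg \Box (p \to r) is false.
  At 2: \Box (p \to r) requires p \to r at every successor {0, 3}.
    At 0: p \to r is true.
    At 3: p \to r is true.
  So \Box (p \to r) is true at 2.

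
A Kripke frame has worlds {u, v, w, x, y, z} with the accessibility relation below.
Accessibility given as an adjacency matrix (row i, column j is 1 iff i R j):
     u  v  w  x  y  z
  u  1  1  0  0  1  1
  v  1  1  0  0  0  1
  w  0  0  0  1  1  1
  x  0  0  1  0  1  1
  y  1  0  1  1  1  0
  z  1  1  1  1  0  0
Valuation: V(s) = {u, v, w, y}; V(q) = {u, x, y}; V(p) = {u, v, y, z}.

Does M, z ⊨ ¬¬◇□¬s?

At z: ¬◇□¬s is true, so ¬¬◇□¬s is false.
  At z: ◇□¬s is false, so ¬◇□¬s is true.
    At z: ◇□¬s requires □¬s at some successor in {u, v, w, x}.
      At u: □¬s is false.
      At v: □¬s is false.
      At w: □¬s is false.
      At x: □¬s is false.
    So ◇□¬s is false at z.

No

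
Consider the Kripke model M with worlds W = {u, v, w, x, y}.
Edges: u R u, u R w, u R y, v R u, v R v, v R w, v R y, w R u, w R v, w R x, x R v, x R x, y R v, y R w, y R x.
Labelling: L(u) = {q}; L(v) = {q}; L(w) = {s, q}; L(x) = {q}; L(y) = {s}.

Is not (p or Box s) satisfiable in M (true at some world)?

Yes

Let φ = not (p or Box s). Evaluate φ at each world:
  u (successors {u, w, y}): φ is true.
  v (successors {u, v, w, y}): φ is true.
  w (successors {u, v, x}): φ is true.
  x (successors {v, x}): φ is true.
  y (successors {v, w, x}): φ is true.
Detail at u (witness):
  At u: p or Box s is false, so not (p or Box s) is true.
    At u: p is false, Box s is false, so p or Box s is false.
      At u: Box s requires s at every successor {u, w, y}.
        s fails at u, so Box s is false at u.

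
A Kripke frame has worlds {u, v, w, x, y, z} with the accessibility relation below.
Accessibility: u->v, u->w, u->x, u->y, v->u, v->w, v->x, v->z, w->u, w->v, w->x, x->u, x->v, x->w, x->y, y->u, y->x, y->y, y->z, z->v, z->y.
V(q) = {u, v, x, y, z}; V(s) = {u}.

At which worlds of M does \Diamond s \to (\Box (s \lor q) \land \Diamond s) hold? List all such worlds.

Let φ = \Diamond s \to (\Box (s \lor q) \land \Diamond s). Evaluate φ at each world:
  u (successors {v, w, x, y}): φ is true.
  v (successors {u, w, x, z}): φ is false.
  w (successors {u, v, x}): φ is true.
  x (successors {u, v, w, y}): φ is false.
  y (successors {u, x, y, z}): φ is true.
  z (successors {v, y}): φ is true.
For instance, at z:
  At z: \Diamond s is false, \Box (s \lor q) \land \Diamond s is false, so \Diamond s \to (\Box (s \lor q) \land \Diamond s) is true.
    At z: \Diamond s requires s at some successor in {v, y}.
      At v: s is false.
      At y: s is false.
    So \Diamond s is false at z.
    At z: \Box (s \lor q) is true, \Diamond s is false, so \Box (s \lor q) \land \Diamond s is false.
      At z: \Box (s \lor q) requires s \lor q at every successor {v, y}.
        At v: s \lor q is true.
        At y: s \lor q is true.
      So \Box (s \lor q) is true at z.
      At z: \Diamond s requires s at some successor in {v, y}.
        At v: s is false.
        At y: s is false.
      So \Diamond s is false at z.
Satisfying worlds: {u, w, y, z}

u, w, y, z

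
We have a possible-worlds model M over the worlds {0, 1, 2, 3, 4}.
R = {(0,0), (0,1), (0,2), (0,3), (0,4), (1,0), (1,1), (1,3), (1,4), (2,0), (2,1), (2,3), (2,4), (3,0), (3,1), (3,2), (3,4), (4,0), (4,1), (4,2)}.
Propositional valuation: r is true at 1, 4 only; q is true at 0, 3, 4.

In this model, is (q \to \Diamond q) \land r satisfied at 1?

Yes

At 1: q \to \Diamond q is true, r is true, so (q \to \Diamond q) \land r is true.
  At 1: q is false, \Diamond q is true, so q \to \Diamond q is true.
    At 1: \Diamond q requires q at some successor in {0, 1, 3, 4}.
      q holds at 0, so \Diamond q is true at 1.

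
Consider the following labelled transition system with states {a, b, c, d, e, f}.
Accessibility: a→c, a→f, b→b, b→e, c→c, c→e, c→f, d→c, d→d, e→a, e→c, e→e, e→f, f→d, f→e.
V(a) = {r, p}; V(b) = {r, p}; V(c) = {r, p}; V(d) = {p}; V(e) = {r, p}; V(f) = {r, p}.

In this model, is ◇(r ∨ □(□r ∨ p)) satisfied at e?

At e: ◇(r ∨ □(□r ∨ p)) requires r ∨ □(□r ∨ p) at some successor in {a, c, e, f}.
  r ∨ □(□r ∨ p) holds at a, so ◇(r ∨ □(□r ∨ p)) is true at e.
    At a: r is true, □(□r ∨ p) is true, so r ∨ □(□r ∨ p) is true.
      At a: □(□r ∨ p) requires □r ∨ p at every successor {c, f}.
        At c: □r ∨ p is true.
        At f: □r ∨ p is true.
      So □(□r ∨ p) is true at a.

Yes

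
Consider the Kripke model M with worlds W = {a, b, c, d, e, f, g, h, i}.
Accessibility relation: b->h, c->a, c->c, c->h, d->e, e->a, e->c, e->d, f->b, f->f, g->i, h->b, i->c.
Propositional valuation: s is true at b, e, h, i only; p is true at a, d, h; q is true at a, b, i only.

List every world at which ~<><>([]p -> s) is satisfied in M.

a

Recall that []ψ holds at a world iff ψ holds at every accessible world, and <>ψ holds iff ψ holds at some accessible world.
Let φ = ~<><>([]p -> s). Evaluate φ at each world:
  a (successors ∅): φ is true.
  b (successors {h}): φ is false.
  c (successors {a, c, h}): φ is false.
  d (successors {e}): φ is false.
  e (successors {a, c, d}): φ is false.
  f (successors {b, f}): φ is false.
  g (successors {i}): φ is false.
  h (successors {b}): φ is false.
  i (successors {c}): φ is false.
For instance, at i:
  At i: <><>([]p -> s) is true, so ~<><>([]p -> s) is false.
    At i: <><>([]p -> s) requires <>([]p -> s) at some successor in {c}.
      <>([]p -> s) holds at c, so <><>([]p -> s) is true at i.
Satisfying worlds: {a}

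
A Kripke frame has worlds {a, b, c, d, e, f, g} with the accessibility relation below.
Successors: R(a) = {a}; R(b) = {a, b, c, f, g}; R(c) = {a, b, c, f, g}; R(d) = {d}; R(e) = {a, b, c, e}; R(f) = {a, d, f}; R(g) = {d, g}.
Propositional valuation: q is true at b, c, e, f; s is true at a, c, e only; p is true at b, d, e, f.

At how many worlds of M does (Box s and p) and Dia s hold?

Let φ = (Box s and p) and Dia s. Evaluate φ at each world:
  a (successors {a}): φ is false.
  b (successors {a, b, c, f, g}): φ is false.
  c (successors {a, b, c, f, g}): φ is false.
  d (successors {d}): φ is false.
  e (successors {a, b, c, e}): φ is false.
  f (successors {a, d, f}): φ is false.
  g (successors {d, g}): φ is false.
For instance, at f:
  At f: Box s and p is false, Dia s is true, so (Box s and p) and Dia s is false.
    At f: Box s is false, p is true, so Box s and p is false.
      At f: Box s requires s at every successor {a, d, f}.
        s fails at d, so Box s is false at f.
    At f: Dia s requires s at some successor in {a, d, f}.
      s holds at a, so Dia s is true at f.
Satisfying worlds: none.

0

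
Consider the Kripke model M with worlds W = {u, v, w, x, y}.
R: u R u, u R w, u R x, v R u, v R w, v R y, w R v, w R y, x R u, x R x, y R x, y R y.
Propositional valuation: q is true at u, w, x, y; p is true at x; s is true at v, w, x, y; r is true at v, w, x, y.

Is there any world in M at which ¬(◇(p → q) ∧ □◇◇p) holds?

Recall that □ψ holds at a world iff ψ holds at every accessible world, and ◇ψ holds iff ψ holds at some accessible world.
Let φ = ¬(◇(p → q) ∧ □◇◇p). Evaluate φ at each world:
  u (successors {u, w, x}): φ is false.
  v (successors {u, w, y}): φ is false.
  w (successors {v, y}): φ is false.
  x (successors {u, x}): φ is false.
  y (successors {x, y}): φ is false.
For instance, at u:
  At u: ◇(p → q) ∧ □◇◇p is true, so ¬(◇(p → q) ∧ □◇◇p) is false.
    At u: ◇(p → q) is true, □◇◇p is true, so ◇(p → q) ∧ □◇◇p is true.
      At u: ◇(p → q) requires p → q at some successor in {u, w, x}.
        p → q holds at u, so ◇(p → q) is true at u.
      At u: □◇◇p requires ◇◇p at every successor {u, w, x}.
        At u: ◇◇p is true.
        At w: ◇◇p is true.
        At x: ◇◇p is true.
      So □◇◇p is true at u.

No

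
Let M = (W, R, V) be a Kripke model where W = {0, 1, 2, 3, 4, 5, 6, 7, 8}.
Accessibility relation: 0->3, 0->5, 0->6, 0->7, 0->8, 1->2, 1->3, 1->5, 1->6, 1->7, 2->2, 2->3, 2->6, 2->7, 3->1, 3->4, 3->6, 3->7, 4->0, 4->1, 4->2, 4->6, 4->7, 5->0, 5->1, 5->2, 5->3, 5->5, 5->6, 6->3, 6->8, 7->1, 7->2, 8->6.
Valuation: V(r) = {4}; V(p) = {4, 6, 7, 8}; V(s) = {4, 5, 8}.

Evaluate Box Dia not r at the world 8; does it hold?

Yes

At 8: Box Dia not r requires Dia not r at every successor {6}.
    At 6: Dia not r requires not r at some successor in {3, 8}.
      not r holds at 3, so Dia not r is true at 6.
So Box Dia not r is true at 8.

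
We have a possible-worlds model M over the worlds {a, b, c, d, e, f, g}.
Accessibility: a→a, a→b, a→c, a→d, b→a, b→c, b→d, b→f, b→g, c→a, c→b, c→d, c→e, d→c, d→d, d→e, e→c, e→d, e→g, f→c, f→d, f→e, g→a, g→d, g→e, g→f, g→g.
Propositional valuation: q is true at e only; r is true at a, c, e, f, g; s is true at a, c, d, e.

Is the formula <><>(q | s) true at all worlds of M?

Yes

Recall that <>ψ holds at a world iff ψ holds at some accessible world.
Let φ = <><>(q | s). Evaluate φ at each world:
  a (successors {a, b, c, d}): φ is true.
  b (successors {a, c, d, f, g}): φ is true.
  c (successors {a, b, d, e}): φ is true.
  d (successors {c, d, e}): φ is true.
  e (successors {c, d, g}): φ is true.
  f (successors {c, d, e}): φ is true.
  g (successors {a, d, e, f, g}): φ is true.
For instance, at c:
  At c: <><>(q | s) requires <>(q | s) at some successor in {a, b, d, e}.
    <>(q | s) holds at a, so <><>(q | s) is true at c.
      At a: <>(q | s) requires q | s at some successor in {a, b, c, d}.
        q | s holds at a, so <>(q | s) is true at a.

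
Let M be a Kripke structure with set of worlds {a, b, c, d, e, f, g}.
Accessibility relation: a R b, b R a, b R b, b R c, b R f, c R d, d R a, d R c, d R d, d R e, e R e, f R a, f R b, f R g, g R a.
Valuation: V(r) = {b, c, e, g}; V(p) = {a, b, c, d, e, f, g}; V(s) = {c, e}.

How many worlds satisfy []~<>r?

Recall that []ψ holds at a world iff ψ holds at every accessible world, and <>ψ holds iff ψ holds at some accessible world.
Let φ = []~<>r. Evaluate φ at each world:
  a (successors {b}): φ is false.
  b (successors {a, b, c, f}): φ is false.
  c (successors {d}): φ is false.
  d (successors {a, c, d, e}): φ is false.
  e (successors {e}): φ is false.
  f (successors {a, b, g}): φ is false.
  g (successors {a}): φ is false.
For instance, at f:
  At f: []~<>r requires ~<>r at every successor {a, b, g}.
    ~<>r fails at a, so []~<>r is false at f.
      At a: <>r is true, so ~<>r is false.
Satisfying worlds: none.

0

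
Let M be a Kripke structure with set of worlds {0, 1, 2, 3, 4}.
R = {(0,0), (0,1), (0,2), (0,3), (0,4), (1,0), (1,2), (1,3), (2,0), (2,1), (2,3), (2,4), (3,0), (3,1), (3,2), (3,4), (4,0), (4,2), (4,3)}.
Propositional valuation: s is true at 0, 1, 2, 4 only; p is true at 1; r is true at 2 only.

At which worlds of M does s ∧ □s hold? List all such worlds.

none

Let φ = s ∧ □s. Evaluate φ at each world:
  0 (successors {0, 1, 2, 3, 4}): φ is false.
  1 (successors {0, 2, 3}): φ is false.
  2 (successors {0, 1, 3, 4}): φ is false.
  3 (successors {0, 1, 2, 4}): φ is false.
  4 (successors {0, 2, 3}): φ is false.
For instance, at 0:
  At 0: s is true, □s is false, so s ∧ □s is false.
    At 0: □s requires s at every successor {0, 1, 2, 3, 4}.
      s fails at 3, so □s is false at 0.
Satisfying worlds: none.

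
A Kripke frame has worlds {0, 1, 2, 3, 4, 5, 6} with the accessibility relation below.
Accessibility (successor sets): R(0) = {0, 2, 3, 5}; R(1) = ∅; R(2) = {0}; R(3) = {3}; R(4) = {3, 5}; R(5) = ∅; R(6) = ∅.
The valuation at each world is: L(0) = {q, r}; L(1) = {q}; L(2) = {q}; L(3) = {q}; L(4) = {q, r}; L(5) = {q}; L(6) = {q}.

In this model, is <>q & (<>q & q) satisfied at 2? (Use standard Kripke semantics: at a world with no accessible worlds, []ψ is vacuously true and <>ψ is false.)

Yes

Recall that <>ψ holds at a world iff ψ holds at some accessible world.
At 2: <>q is true, <>q & q is true, so <>q & (<>q & q) is true.
  At 2: <>q requires q at some successor in {0}.
    q holds at 0, so <>q is true at 2.
  At 2: <>q is true, q is true, so <>q & q is true.
    At 2: <>q requires q at some successor in {0}.
      q holds at 0, so <>q is true at 2.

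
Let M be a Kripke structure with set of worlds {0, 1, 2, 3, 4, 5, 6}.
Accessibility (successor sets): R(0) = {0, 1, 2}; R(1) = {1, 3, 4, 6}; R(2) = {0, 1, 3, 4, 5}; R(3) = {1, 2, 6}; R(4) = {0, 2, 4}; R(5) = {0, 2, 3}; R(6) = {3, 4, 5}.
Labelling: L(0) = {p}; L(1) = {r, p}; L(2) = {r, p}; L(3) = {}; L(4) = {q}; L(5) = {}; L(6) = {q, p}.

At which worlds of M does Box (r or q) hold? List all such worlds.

Let φ = Box (r or q). Evaluate φ at each world:
  0 (successors {0, 1, 2}): φ is false.
  1 (successors {1, 3, 4, 6}): φ is false.
  2 (successors {0, 1, 3, 4, 5}): φ is false.
  3 (successors {1, 2, 6}): φ is true.
  4 (successors {0, 2, 4}): φ is false.
  5 (successors {0, 2, 3}): φ is false.
  6 (successors {3, 4, 5}): φ is false.
For instance, at 5:
  At 5: Box (r or q) requires r or q at every successor {0, 2, 3}.
    r or q fails at 0, so Box (r or q) is false at 5.
Satisfying worlds: {3}

3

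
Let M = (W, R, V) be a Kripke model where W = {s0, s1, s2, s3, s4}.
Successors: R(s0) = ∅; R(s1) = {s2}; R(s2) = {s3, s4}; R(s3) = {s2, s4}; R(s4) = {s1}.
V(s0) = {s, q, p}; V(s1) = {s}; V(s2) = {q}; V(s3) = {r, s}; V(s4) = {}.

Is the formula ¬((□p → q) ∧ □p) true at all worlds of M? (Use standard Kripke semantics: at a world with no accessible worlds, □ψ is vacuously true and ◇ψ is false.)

No

Let φ = ¬((□p → q) ∧ □p). Evaluate φ at each world:
  s0 (successors ∅): φ is false.
  s1 (successors {s2}): φ is true.
  s2 (successors {s3, s4}): φ is true.
  s3 (successors {s2, s4}): φ is true.
  s4 (successors {s1}): φ is true.
Detail at s0 (counterexample):
  At s0: (□p → q) ∧ □p is true, so ¬((□p → q) ∧ □p) is false.
    At s0: □p → q is true, □p is true, so (□p → q) ∧ □p is true.
      At s0: □p is true, q is true, so □p → q is true.
      At s0: no accessible worlds, so □p holds vacuously.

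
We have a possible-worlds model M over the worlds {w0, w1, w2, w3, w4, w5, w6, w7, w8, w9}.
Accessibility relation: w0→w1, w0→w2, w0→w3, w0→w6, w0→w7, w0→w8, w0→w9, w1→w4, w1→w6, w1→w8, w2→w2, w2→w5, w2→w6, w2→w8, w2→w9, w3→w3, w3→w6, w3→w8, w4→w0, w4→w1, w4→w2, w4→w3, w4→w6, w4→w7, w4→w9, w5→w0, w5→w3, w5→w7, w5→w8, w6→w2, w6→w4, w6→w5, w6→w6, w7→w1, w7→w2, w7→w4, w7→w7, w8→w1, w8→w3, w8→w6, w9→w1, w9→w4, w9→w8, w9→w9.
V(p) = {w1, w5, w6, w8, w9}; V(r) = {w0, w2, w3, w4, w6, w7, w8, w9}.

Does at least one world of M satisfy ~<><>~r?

No

Let φ = ~<><>~r. Evaluate φ at each world:
  w0 (successors {w1, w2, w3, w6, w7, w8, w9}): φ is false.
  w1 (successors {w4, w6, w8}): φ is false.
  w2 (successors {w2, w5, w6, w8, w9}): φ is false.
  w3 (successors {w3, w6, w8}): φ is false.
  w4 (successors {w0, w1, w2, w3, w6, w7, w9}): φ is false.
  w5 (successors {w0, w3, w7, w8}): φ is false.
  w6 (successors {w2, w4, w5, w6}): φ is false.
  w7 (successors {w1, w2, w4, w7}): φ is false.
  w8 (successors {w1, w3, w6}): φ is false.
  w9 (successors {w1, w4, w8, w9}): φ is false.
For instance, at w3:
  At w3: <><>~r is true, so ~<><>~r is false.
    At w3: <><>~r requires <>~r at some successor in {w3, w6, w8}.
      <>~r holds at w6, so <><>~r is true at w3.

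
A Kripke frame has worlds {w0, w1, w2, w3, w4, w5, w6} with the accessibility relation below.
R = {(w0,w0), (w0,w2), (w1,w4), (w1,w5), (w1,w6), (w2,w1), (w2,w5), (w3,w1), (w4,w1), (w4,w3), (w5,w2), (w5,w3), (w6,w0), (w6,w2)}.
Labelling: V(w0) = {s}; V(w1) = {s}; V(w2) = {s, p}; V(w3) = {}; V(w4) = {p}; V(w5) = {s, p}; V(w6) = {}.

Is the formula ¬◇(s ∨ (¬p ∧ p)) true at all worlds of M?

Let φ = ¬◇(s ∨ (¬p ∧ p)). Evaluate φ at each world:
  w0 (successors {w0, w2}): φ is false.
  w1 (successors {w4, w5, w6}): φ is false.
  w2 (successors {w1, w5}): φ is false.
  w3 (successors {w1}): φ is false.
  w4 (successors {w1, w3}): φ is false.
  w5 (successors {w2, w3}): φ is false.
  w6 (successors {w0, w2}): φ is false.
Detail at w0 (counterexample):
  At w0: ◇(s ∨ (¬p ∧ p)) is true, so ¬◇(s ∨ (¬p ∧ p)) is false.
    At w0: ◇(s ∨ (¬p ∧ p)) requires s ∨ (¬p ∧ p) at some successor in {w0, w2}.
      s ∨ (¬p ∧ p) holds at w0, so ◇(s ∨ (¬p ∧ p)) is true at w0.

No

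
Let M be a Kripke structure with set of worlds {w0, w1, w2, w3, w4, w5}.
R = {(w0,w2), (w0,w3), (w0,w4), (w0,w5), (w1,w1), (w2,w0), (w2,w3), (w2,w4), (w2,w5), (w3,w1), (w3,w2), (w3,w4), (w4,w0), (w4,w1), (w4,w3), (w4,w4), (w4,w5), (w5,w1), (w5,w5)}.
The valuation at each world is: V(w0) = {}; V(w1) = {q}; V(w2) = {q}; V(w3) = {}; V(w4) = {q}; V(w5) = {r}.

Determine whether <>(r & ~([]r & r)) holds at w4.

Yes

At w4: <>(r & ~([]r & r)) requires r & ~([]r & r) at some successor in {w0, w1, w3, w4, w5}.
  r & ~([]r & r) holds at w5, so <>(r & ~([]r & r)) is true at w4.
    At w5: r is true, ~([]r & r) is true, so r & ~([]r & r) is true.
      At w5: []r & r is false, so ~([]r & r) is true.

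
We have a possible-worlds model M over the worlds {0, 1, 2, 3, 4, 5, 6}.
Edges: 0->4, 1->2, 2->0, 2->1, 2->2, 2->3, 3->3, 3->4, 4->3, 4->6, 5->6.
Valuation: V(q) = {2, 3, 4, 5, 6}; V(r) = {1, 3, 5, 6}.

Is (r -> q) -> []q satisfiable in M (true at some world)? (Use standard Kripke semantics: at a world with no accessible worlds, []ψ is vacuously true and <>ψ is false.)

Let φ = (r -> q) -> []q. Evaluate φ at each world:
  0 (successors {4}): φ is true.
  1 (successors {2}): φ is true.
  2 (successors {0, 1, 2, 3}): φ is false.
  3 (successors {3, 4}): φ is true.
  4 (successors {3, 6}): φ is true.
  5 (successors {6}): φ is true.
  6 (successors ∅): φ is true.
Detail at 0 (witness):
  At 0: r -> q is true, []q is true, so (r -> q) -> []q is true.
    At 0: []q requires q at every successor {4}.
      At 4: q is true.
    So []q is true at 0.

Yes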